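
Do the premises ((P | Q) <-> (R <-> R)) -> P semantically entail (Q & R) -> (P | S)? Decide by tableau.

Initial set: {(((P | Q) <-> (R <-> R)) -> P); ~((Q & R) -> (P | S))}.
~((Q & R) -> (P | S)): α-rule — add (Q & R), ~(P | S).
(Q & R): α-rule — add Q, R.
~(P | S): α-rule — add ~P, ~S.
(((P | Q) <-> (R <-> R)) -> P): β-rule — branch into ~((P | Q) <-> (R <-> R))  //  P.
  branch 1 (add ~((P | Q) <-> (R <-> R))):
    ~((P | Q) <-> (R <-> R)): β-rule — branch into (P | Q), ~(R <-> R)  //  ~(P | Q), (R <-> R).
      branch 1.1 (add (P | Q), ~(R <-> R)):
        (P | Q): β-rule — branch into P  //  Q.
          branch 1.1.1 (add P):
            × closes — contains both P and ~P.
          branch 1.1.2 (add Q):
            ~(R <-> R): β-rule — branch into R, ~R  //  ~R, R.
              branch 1.1.2.1 (add R, ~R):
                × closes — contains both R and ~R.
              branch 1.1.2.2 (add ~R, R):
                × closes — contains both R and ~R.
      branch 1.2 (add ~(P | Q), (R <-> R)):
        ~(P | Q): α-rule — add ~P, ~Q.
        × closes — contains both Q and ~Q.
  branch 2 (add P):
    × closes — contains both P and ~P.
All 5 branches close.
Every branch closed, so the premises entail the conclusion.

Yes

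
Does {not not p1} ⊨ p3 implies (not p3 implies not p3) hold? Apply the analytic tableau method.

Yes

Initial set: {not not p1; not (p3 implies (not p3 implies not p3))}.
not not p1: drop double negation, giving p1.
not (p3 implies (not p3 implies not p3)): α-rule — add p3, not (not p3 implies not p3).
not (not p3 implies not p3): α-rule — add not p3, not not p3.
× closes — contains both p3 and not p3.
All 1 branch closes.
Every branch closed, so the premises entail the conclusion.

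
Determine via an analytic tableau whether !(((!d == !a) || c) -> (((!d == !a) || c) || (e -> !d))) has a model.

Unsatisfiable

Initial set: {!(((!d == !a) || c) -> (((!d == !a) || c) || (e -> !d)))}.
!(((!d == !a) || c) -> (((!d == !a) || c) || (e -> !d))): α-rule — add ((!d == !a) || c), !(((!d == !a) || c) || (e -> !d)).
!(((!d == !a) || c) || (e -> !d)): α-rule — add !((!d == !a) || c), !(e -> !d).
!((!d == !a) || c): α-rule — add !(!d == !a), !c.
!(e -> !d): α-rule — add e, !!d.
((!d == !a) || c): β-rule — branch into (!d == !a)  //  c.
  branch 1 (add (!d == !a)):
    !(!d == !a): β-rule — branch into !d, !!a  //  !!d, !a.
      branch 1.1 (add !d, !!a):
        × closes — contains both d and !d.
      branch 1.2 (add !!d, !a):
        (!d == !a): β-rule — branch into !d, !a  //  !!d, !!a.
          branch 1.2.1 (add !d, !a):
            × closes — contains both d and !d.
          branch 1.2.2 (add !!d, !!a):
            × closes — contains both a and !a.
  branch 2 (add c):
    × closes — contains both c and !c.
All 4 branches close.
Every branch closed; the formula is unsatisfiable.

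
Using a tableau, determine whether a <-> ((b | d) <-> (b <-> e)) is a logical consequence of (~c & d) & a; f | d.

Initial set: {((~c & d) & a); (f | d); ~(a <-> ((b | d) <-> (b <-> e)))}.
((~c & d) & a): α-rule — add (~c & d), a.
(~c & d): α-rule — add ~c, d.
(f | d): β-rule — branch into f  //  d.
  branch 1 (add f):
    ~(a <-> ((b | d) <-> (b <-> e))): β-rule — branch into a, ~((b | d) <-> (b <-> e))  //  ~a, ((b | d) <-> (b <-> e)).
      branch 1.1 (add a, ~((b | d) <-> (b <-> e))):
        ~((b | d) <-> (b <-> e)): β-rule — branch into (b | d), ~(b <-> e)  //  ~(b | d), (b <-> e).
          branch 1.1.1 (add (b | d), ~(b <-> e)):
            (b | d): β-rule — branch into b  //  d.
              branch 1.1.1.1 (add b):
                ~(b <-> e): β-rule — branch into b, ~e  //  ~b, e.
                  branch 1.1.1.1.1 (add b, ~e):
                    ○ open, literals {a=T, b=T, c=F, d=T, e=F, f=T}.
                  branch 1.1.1.1.2 (add ~b, e):
                    × closes — contains both b and ~b.
              branch 1.1.1.2 (add d):
                ~(b <-> e): β-rule — branch into b, ~e  //  ~b, e.
                  branch 1.1.1.2.1 (add b, ~e):
                    ○ open, literals {a=T, b=T, c=F, d=T, e=F, f=T}.
                  branch 1.1.1.2.2 (add ~b, e):
                    ○ open, literals {a=T, b=F, c=F, d=T, e=T, f=T}.
          branch 1.1.2 (add ~(b | d), (b <-> e)):
            ~(b | d): α-rule — add ~b, ~d.
            × closes — contains both d and ~d.
      branch 1.2 (add ~a, ((b | d) <-> (b <-> e))):
        × closes — contains both a and ~a.
  branch 2 (add d):
    ~(a <-> ((b | d) <-> (b <-> e))): β-rule — branch into a, ~((b | d) <-> (b <-> e))  //  ~a, ((b | d) <-> (b <-> e)).
      branch 2.1 (add a, ~((b | d) <-> (b <-> e))):
        ~((b | d) <-> (b <-> e)): β-rule — branch into (b | d), ~(b <-> e)  //  ~(b | d), (b <-> e).
          branch 2.1.1 (add (b | d), ~(b <-> e)):
            (b | d): β-rule — branch into b  //  d.
              branch 2.1.1.1 (add b):
                ~(b <-> e): β-rule — branch into b, ~e  //  ~b, e.
                  branch 2.1.1.1.1 (add b, ~e):
                    ○ open, literals {a=T, b=T, c=F, d=T, e=F}.
                  branch 2.1.1.1.2 (add ~b, e):
                    × closes — contains both b and ~b.
              branch 2.1.1.2 (add d):
                ~(b <-> e): β-rule — branch into b, ~e  //  ~b, e.
                  branch 2.1.1.2.1 (add b, ~e):
                    ○ open, literals {a=T, b=T, c=F, d=T, e=F}.
                  branch 2.1.1.2.2 (add ~b, e):
                    ○ open, literals {a=T, b=F, c=F, d=T, e=T}.
          branch 2.1.2 (add ~(b | d), (b <-> e)):
            ~(b | d): α-rule — add ~b, ~d.
            × closes — contains both d and ~d.
      branch 2.2 (add ~a, ((b | d) <-> (b <-> e))):
        × closes — contains both a and ~a.
6 branches closed, 6 open.
An open branch gives a countermodel: a=T, b=T, c=F, d=T, e=F, f=T (unmentioned atoms arbitrary); the premises hold there but the conclusion fails.

No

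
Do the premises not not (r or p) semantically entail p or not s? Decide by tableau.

No

Initial set: {not not (r or p); not (p or not s)}.
not not (r or p): drop double negation, giving (r or p).
not (p or not s): α-rule — add not p, not not s.
(r or p): β-rule — branch into r  //  p.
  branch 1 (add r):
    ○ open, literals {p=0, r=1, s=1}.
  branch 2 (add p):
    × closes — contains both p and not p.
1 branch closed, 1 open.
An open branch gives a countermodel: p=0, r=1, s=1 (unmentioned atoms arbitrary); the premises hold there but the conclusion fails.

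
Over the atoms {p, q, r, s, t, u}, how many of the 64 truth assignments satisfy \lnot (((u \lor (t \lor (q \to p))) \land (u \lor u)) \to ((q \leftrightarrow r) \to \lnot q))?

Initial set: {T \lnot (((u \lor (t \lor (q \to p))) \land (u \lor u)) \to ((q \leftrightarrow r) \to \lnot q))}.
T \lnot (((u \lor (t \lor (q \to p))) \land (u \lor u)) \to ((q \leftrightarrow r) \to \lnot q)): α-rule — add T ((u \lor (t \lor (q \to p))) \land (u \lor u)), F ((q \leftrightarrow r) \to \lnot q).
T ((u \lor (t \lor (q \to p))) \land (u \lor u)): α-rule — add T (u \lor (t \lor (q \to p))), T (u \lor u).
F ((q \leftrightarrow r) \to \lnot q): α-rule — add T (q \leftrightarrow r), F \lnot q.
T (u \lor (t \lor (q \to p))): β-rule — branch into T u  //  T (t \lor (q \to p)).
  branch 1 (add T u):
    T (u \lor u): β-rule — branch into T u  //  T u.
      branch 1.1 (add T u):
        T (q \leftrightarrow r): β-rule — branch into T q, T r  //  F q, F r.
          branch 1.1.1 (add T q, T r):
            ○ open, literals {q=true, r=true, u=true}.
          branch 1.1.2 (add F q, F r):
            × closes — contains both q and \lnot q.
      branch 1.2 (add T u):
        T (q \leftrightarrow r): β-rule — branch into T q, T r  //  F q, F r.
          branch 1.2.1 (add T q, T r):
            ○ open, literals {q=true, r=true, u=true}.
          branch 1.2.2 (add F q, F r):
            × closes — contains both q and \lnot q.
  branch 2 (add T (t \lor (q \to p))):
    T (u \lor u): β-rule — branch into T u  //  T u.
      branch 2.1 (add T u):
        T (q \leftrightarrow r): β-rule — branch into T q, T r  //  F q, F r.
          branch 2.1.1 (add T q, T r):
            T (t \lor (q \to p)): β-rule — branch into T t  //  T (q \to p).
              branch 2.1.1.1 (add T t):
                ○ open, literals {q=true, r=true, t=true, u=true}.
              branch 2.1.1.2 (add T (q \to p)):
                T (q \to p): β-rule — branch into F q  //  T p.
                  branch 2.1.1.2.1 (add F q):
                    × closes — contains both q and \lnot q.
                  branch 2.1.1.2.2 (add T p):
                    ○ open, literals {p=true, q=true, r=true, u=true}.
          branch 2.1.2 (add F q, F r):
            × closes — contains both q and \lnot q.
      branch 2.2 (add T u):
        T (q \leftrightarrow r): β-rule — branch into T q, T r  //  F q, F r.
          branch 2.2.1 (add T q, T r):
            T (t \lor (q \to p)): β-rule — branch into T t  //  T (q \to p).
              branch 2.2.1.1 (add T t):
                ○ open, literals {q=true, r=true, t=true, u=true}.
              branch 2.2.1.2 (add T (q \to p)):
                T (q \to p): β-rule — branch into F q  //  T p.
                  branch 2.2.1.2.1 (add F q):
                    × closes — contains both q and \lnot q.
                  branch 2.2.1.2.2 (add T p):
                    ○ open, literals {p=true, q=true, r=true, u=true}.
          branch 2.2.2 (add F q, F r):
            × closes — contains both q and \lnot q.
6 branches closed, 6 open.
Each open branch fixes some atoms; the unmentioned ones are free. Counting distinct full assignments: branch {q=true, r=true, u=true} (p, s, t) contributes 8 new; branch {q=true, r=true, u=true} (p, s, t) contributes 0 new; branch {q=true, r=true, t=true, u=true} (p, s) contributes 0 new; branch {p=true, q=true, r=true, u=true} (s, t) contributes 0 new; branch {q=true, r=true, t=true, u=true} (p, s) contributes 0 new; branch {p=true, q=true, r=true, u=true} (s, t) contributes 0 new. Total: 8.

8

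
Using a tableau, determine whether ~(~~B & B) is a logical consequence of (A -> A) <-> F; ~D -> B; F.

No

Initial set: {((A -> A) <-> F); (~D -> B); F; ~~(~~B & B)}.
~~(~~B & B): α-rule — add ~~B, B.
~~B: drop double negation, giving B.
((A -> A) <-> F): β-rule — branch into (A -> A), F  //  ~(A -> A), ~F.
  branch 1 (add (A -> A), F):
    (~D -> B): β-rule — branch into ~~D  //  B.
      branch 1.1 (add ~~D):
        (A -> A): β-rule — branch into ~A  //  A.
          branch 1.1.1 (add ~A):
            ○ open, literals {A=F, B=T, D=T, F=T}.
          branch 1.1.2 (add A):
            ○ open, literals {A=T, B=T, D=T, F=T}.
      branch 1.2 (add B):
        (A -> A): β-rule — branch into ~A  //  A.
          branch 1.2.1 (add ~A):
            ○ open, literals {A=F, B=T, F=T}.
          branch 1.2.2 (add A):
            ○ open, literals {A=T, B=T, F=T}.
  branch 2 (add ~(A -> A), ~F):
    × closes — contains both F and ~F.
1 branch closed, 4 open.
An open branch gives a countermodel: A=F, B=T, D=T, F=T (unmentioned atoms arbitrary); the premises hold there but the conclusion fails.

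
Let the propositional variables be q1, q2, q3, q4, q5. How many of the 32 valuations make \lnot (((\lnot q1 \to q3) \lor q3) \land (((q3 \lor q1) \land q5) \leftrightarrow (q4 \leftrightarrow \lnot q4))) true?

20

Initial set: {\lnot (((\lnot q1 \to q3) \lor q3) \land (((q3 \lor q1) \land q5) \leftrightarrow (q4 \leftrightarrow \lnot q4)))}.
\lnot (((\lnot q1 \to q3) \lor q3) \land (((q3 \lor q1) \land q5) \leftrightarrow (q4 \leftrightarrow \lnot q4))): β-rule — branch into \lnot ((\lnot q1 \to q3) \lor q3)  //  \lnot (((q3 \lor q1) \land q5) \leftrightarrow (q4 \leftrightarrow \lnot q4)).
  branch 1 (add \lnot ((\lnot q1 \to q3) \lor q3)):
    \lnot ((\lnot q1 \to q3) \lor q3): α-rule — add \lnot (\lnot q1 \to q3), \lnot q3.
    \lnot (\lnot q1 \to q3): α-rule — add \lnot q1, \lnot q3.
    ○ open, literals {q1=F, q3=F}.
  branch 2 (add \lnot (((q3 \lor q1) \land q5) \leftrightarrow (q4 \leftrightarrow \lnot q4))):
    \lnot (((q3 \lor q1) \land q5) \leftrightarrow (q4 \leftrightarrow \lnot q4)): β-rule — branch into ((q3 \lor q1) \land q5), \lnot (q4 \leftrightarrow \lnot q4)  //  \lnot ((q3 \lor q1) \land q5), (q4 \leftrightarrow \lnot q4).
      branch 2.1 (add ((q3 \lor q1) \land q5), \lnot (q4 \leftrightarrow \lnot q4)):
        ((q3 \lor q1) \land q5): α-rule — add (q3 \lor q1), q5.
        \lnot (q4 \leftrightarrow \lnot q4): β-rule — branch into q4, \lnot \lnot q4  //  \lnot q4, \lnot q4.
          branch 2.1.1 (add q4, \lnot \lnot q4):
            (q3 \lor q1): β-rule — branch into q3  //  q1.
              branch 2.1.1.1 (add q3):
                ○ open, literals {q3=T, q4=T, q5=T}.
              branch 2.1.1.2 (add q1):
                ○ open, literals {q1=T, q4=T, q5=T}.
          branch 2.1.2 (add \lnot q4, \lnot q4):
            (q3 \lor q1): β-rule — branch into q3  //  q1.
              branch 2.1.2.1 (add q3):
                ○ open, literals {q3=T, q4=F, q5=T}.
              branch 2.1.2.2 (add q1):
                ○ open, literals {q1=T, q4=F, q5=T}.
      branch 2.2 (add \lnot ((q3 \lor q1) \land q5), (q4 \leftrightarrow \lnot q4)):
        \lnot ((q3 \lor q1) \land q5): β-rule — branch into \lnot (q3 \lor q1)  //  \lnot q5.
          branch 2.2.1 (add \lnot (q3 \lor q1)):
            \lnot (q3 \lor q1): α-rule — add \lnot q3, \lnot q1.
            (q4 \leftrightarrow \lnot q4): β-rule — branch into q4, \lnot q4  //  \lnot q4, \lnot \lnot q4.
              branch 2.2.1.1 (add q4, \lnot q4):
                × closes — contains both q4 and \lnot q4.
              branch 2.2.1.2 (add \lnot q4, \lnot \lnot q4):
                × closes — contains both q4 and \lnot q4.
          branch 2.2.2 (add \lnot q5):
            (q4 \leftrightarrow \lnot q4): β-rule — branch into q4, \lnot q4  //  \lnot q4, \lnot \lnot q4.
              branch 2.2.2.1 (add q4, \lnot q4):
                × closes — contains both q4 and \lnot q4.
              branch 2.2.2.2 (add \lnot q4, \lnot \lnot q4):
                × closes — contains both q4 and \lnot q4.
4 branches closed, 5 open.
Each open branch fixes some atoms; the unmentioned ones are free. Counting distinct full assignments: branch {q1=F, q3=F} (q2, q4, q5) contributes 8 new; branch {q3=T, q4=T, q5=T} (q1, q2) contributes 4 new; branch {q1=T, q4=T, q5=T} (q2, q3) contributes 2 new; branch {q3=T, q4=F, q5=T} (q1, q2) contributes 4 new; branch {q1=T, q4=F, q5=T} (q2, q3) contributes 2 new. Total: 20.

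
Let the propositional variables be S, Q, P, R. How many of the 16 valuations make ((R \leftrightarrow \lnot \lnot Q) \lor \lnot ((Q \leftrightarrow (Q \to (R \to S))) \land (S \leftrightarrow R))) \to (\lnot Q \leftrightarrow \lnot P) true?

9

Initial set: {(((R \leftrightarrow \lnot \lnot Q) \lor \lnot ((Q \leftrightarrow (Q \to (R \to S))) \land (S \leftrightarrow R))) \to (\lnot Q \leftrightarrow \lnot P))}.
(((R \leftrightarrow \lnot \lnot Q) \lor \lnot ((Q \leftrightarrow (Q \to (R \to S))) \land (S \leftrightarrow R))) \to (\lnot Q \leftrightarrow \lnot P)): β-rule — branch into \lnot ((R \leftrightarrow \lnot \lnot Q) \lor \lnot ((Q \leftrightarrow (Q \to (R \to S))) \land (S \leftrightarrow R)))  //  (\lnot Q \leftrightarrow \lnot P).
  branch 1 (add \lnot ((R \leftrightarrow \lnot \lnot Q) \lor \lnot ((Q \leftrightarrow (Q \to (R \to S))) \land (S \leftrightarrow R)))):
    \lnot ((R \leftrightarrow \lnot \lnot Q) \lor \lnot ((Q \leftrightarrow (Q \to (R \to S))) \land (S \leftrightarrow R))): α-rule — add \lnot (R \leftrightarrow \lnot \lnot Q), \lnot \lnot ((Q \leftrightarrow (Q \to (R \to S))) \land (S \leftrightarrow R)).
    \lnot \lnot ((Q \leftrightarrow (Q \to (R \to S))) \land (S \leftrightarrow R)): α-rule — add (Q \leftrightarrow (Q \to (R \to S))), (S \leftrightarrow R).
    \lnot (R \leftrightarrow \lnot \lnot Q): β-rule — branch into R, \lnot \lnot \lnot Q  //  \lnot R, \lnot \lnot Q.
      branch 1.1 (add R, \lnot \lnot \lnot Q):
        \lnot \lnot \lnot Q: drop double negation, giving \lnot Q.
        (Q \leftrightarrow (Q \to (R \to S))): β-rule — branch into Q, (Q \to (R \to S))  //  \lnot Q, \lnot (Q \to (R \to S)).
          branch 1.1.1 (add Q, (Q \to (R \to S))):
            × closes — contains both Q and \lnot Q.
          branch 1.1.2 (add \lnot Q, \lnot (Q \to (R \to S))):
            \lnot (Q \to (R \to S)): α-rule — add Q, \lnot (R \to S).
            × closes — contains both Q and \lnot Q.
      branch 1.2 (add \lnot R, \lnot \lnot Q):
        \lnot \lnot Q: drop double negation, giving Q.
        (Q \leftrightarrow (Q \to (R \to S))): β-rule — branch into Q, (Q \to (R \to S))  //  \lnot Q, \lnot (Q \to (R \to S)).
          branch 1.2.1 (add Q, (Q \to (R \to S))):
            (S \leftrightarrow R): β-rule — branch into S, R  //  \lnot S, \lnot R.
              branch 1.2.1.1 (add S, R):
                × closes — contains both R and \lnot R.
              branch 1.2.1.2 (add \lnot S, \lnot R):
                (Q \to (R \to S)): β-rule — branch into \lnot Q  //  (R \to S).
                  branch 1.2.1.2.1 (add \lnot Q):
                    × closes — contains both Q and \lnot Q.
                  branch 1.2.1.2.2 (add (R \to S)):
                    (R \to S): β-rule — branch into \lnot R  //  S.
                      branch 1.2.1.2.2.1 (add \lnot R):
                        ○ open, literals {Q=1, R=0, S=0}.
                      branch 1.2.1.2.2.2 (add S):
                        × closes — contains both S and \lnot S.
          branch 1.2.2 (add \lnot Q, \lnot (Q \to (R \to S))):
            × closes — contains both Q and \lnot Q.
  branch 2 (add (\lnot Q \leftrightarrow \lnot P)):
    (\lnot Q \leftrightarrow \lnot P): β-rule — branch into \lnot Q, \lnot P  //  \lnot \lnot Q, \lnot \lnot P.
      branch 2.1 (add \lnot Q, \lnot P):
        ○ open, literals {P=0, Q=0}.
      branch 2.2 (add \lnot \lnot Q, \lnot \lnot P):
        ○ open, literals {P=1, Q=1}.
6 branches closed, 3 open.
Each open branch fixes some atoms; the unmentioned ones are free. Counting distinct full assignments: branch {Q=1, R=0, S=0} (P) contributes 2 new; branch {P=0, Q=0} (S, R) contributes 4 new; branch {P=1, Q=1} (S, R) contributes 3 new. Total: 9.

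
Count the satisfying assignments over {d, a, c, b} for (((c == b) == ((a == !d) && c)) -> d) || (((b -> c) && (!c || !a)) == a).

13

Initial set: {((((c == b) == ((a == !d) && c)) -> d) || (((b -> c) && (!c || !a)) == a))}.
((((c == b) == ((a == !d) && c)) -> d) || (((b -> c) && (!c || !a)) == a)): β-rule — branch into (((c == b) == ((a == !d) && c)) -> d)  //  (((b -> c) && (!c || !a)) == a).
  branch 1 (add (((c == b) == ((a == !d) && c)) -> d)):
    (((c == b) == ((a == !d) && c)) -> d): β-rule — branch into !((c == b) == ((a == !d) && c))  //  d.
      branch 1.1 (add !((c == b) == ((a == !d) && c))):
        !((c == b) == ((a == !d) && c)): β-rule — branch into (c == b), !((a == !d) && c)  //  !(c == b), ((a == !d) && c).
          branch 1.1.1 (add (c == b), !((a == !d) && c)):
            (c == b): β-rule — branch into c, b  //  !c, !b.
              branch 1.1.1.1 (add c, b):
                !((a == !d) && c): β-rule — branch into !(a == !d)  //  !c.
                  branch 1.1.1.1.1 (add !(a == !d)):
                    !(a == !d): β-rule — branch into a, !!d  //  !a, !d.
                      branch 1.1.1.1.1.1 (add a, !!d):
                        ○ open, literals {a=true, b=true, c=true, d=true}.
                      branch 1.1.1.1.1.2 (add !a, !d):
                        ○ open, literals {a=false, b=true, c=true, d=false}.
                  branch 1.1.1.1.2 (add !c):
                    × closes — contains both c and !c.
              branch 1.1.1.2 (add !c, !b):
                !((a == !d) && c): β-rule — branch into !(a == !d)  //  !c.
                  branch 1.1.1.2.1 (add !(a == !d)):
                    !(a == !d): β-rule — branch into a, !!d  //  !a, !d.
                      branch 1.1.1.2.1.1 (add a, !!d):
                        ○ open, literals {a=true, b=false, c=false, d=true}.
                      branch 1.1.1.2.1.2 (add !a, !d):
                        ○ open, literals {a=false, b=false, c=false, d=false}.
                  branch 1.1.1.2.2 (add !c):
                    ○ open, literals {b=false, c=false}.
          branch 1.1.2 (add !(c == b), ((a == !d) && c)):
            ((a == !d) && c): α-rule — add (a == !d), c.
            !(c == b): β-rule — branch into c, !b  //  !c, b.
              branch 1.1.2.1 (add c, !b):
                (a == !d): β-rule — branch into a, !d  //  !a, !!d.
                  branch 1.1.2.1.1 (add a, !d):
                    ○ open, literals {a=true, b=false, c=true, d=false}.
                  branch 1.1.2.1.2 (add !a, !!d):
                    ○ open, literals {a=false, b=false, c=true, d=true}.
              branch 1.1.2.2 (add !c, b):
                × closes — contains both c and !c.
      branch 1.2 (add d):
        ○ open, literals {d=true}.
  branch 2 (add (((b -> c) && (!c || !a)) == a)):
    (((b -> c) && (!c || !a)) == a): β-rule — branch into ((b -> c) && (!c || !a)), a  //  !((b -> c) && (!c || !a)), !a.
      branch 2.1 (add ((b -> c) && (!c || !a)), a):
        ((b -> c) && (!c || !a)): α-rule — add (b -> c), (!c || !a).
        (b -> c): β-rule — branch into !b  //  c.
          branch 2.1.1 (add !b):
            (!c || !a): β-rule — branch into !c  //  !a.
              branch 2.1.1.1 (add !c):
                ○ open, literals {a=true, b=false, c=false}.
              branch 2.1.1.2 (add !a):
                × closes — contains both a and !a.
          branch 2.1.2 (add c):
            (!c || !a): β-rule — branch into !c  //  !a.
              branch 2.1.2.1 (add !c):
                × closes — contains both c and !c.
              branch 2.1.2.2 (add !a):
                × closes — contains both a and !a.
      branch 2.2 (add !((b -> c) && (!c || !a)), !a):
        !((b -> c) && (!c || !a)): β-rule — branch into !(b -> c)  //  !(!c || !a).
          branch 2.2.1 (add !(b -> c)):
            !(b -> c): α-rule — add b, !c.
            ○ open, literals {a=false, b=true, c=false}.
          branch 2.2.2 (add !(!c || !a)):
            !(!c || !a): α-rule — add !!c, !!a.
            × closes — contains both a and !a.
6 branches closed, 10 open.
Each open branch fixes some atoms; the unmentioned ones are free. Counting distinct full assignments: branch {a=true, b=true, c=true, d=true} (none free) contributes 1 new; branch {a=false, b=true, c=true, d=false} (none free) contributes 1 new; branch {a=true, b=false, c=false, d=true} (none free) contributes 1 new; branch {a=false, b=false, c=false, d=false} (none free) contributes 1 new; branch {b=false, c=false} (d, a) contributes 2 new; branch {a=true, b=false, c=true, d=false} (none free) contributes 1 new; branch {a=false, b=false, c=true, d=true} (none free) contributes 1 new; branch {d=true} (a, c, b) contributes 4 new; branch {a=true, b=false, c=false} (d) contributes 0 new; branch {a=false, b=true, c=false} (d) contributes 1 new. Total: 13.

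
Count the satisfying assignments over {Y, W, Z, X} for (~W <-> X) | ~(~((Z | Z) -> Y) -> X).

9

Initial set: {((~W <-> X) | ~(~((Z | Z) -> Y) -> X))}.
((~W <-> X) | ~(~((Z | Z) -> Y) -> X)): β-rule — branch into (~W <-> X)  //  ~(~((Z | Z) -> Y) -> X).
  branch 1 (add (~W <-> X)):
    (~W <-> X): β-rule — branch into ~W, X  //  ~~W, ~X.
      branch 1.1 (add ~W, X):
        ○ open, literals {W=false, X=true}.
      branch 1.2 (add ~~W, ~X):
        ○ open, literals {W=true, X=false}.
  branch 2 (add ~(~((Z | Z) -> Y) -> X)):
    ~(~((Z | Z) -> Y) -> X): α-rule — add ~((Z | Z) -> Y), ~X.
    ~((Z | Z) -> Y): α-rule — add (Z | Z), ~Y.
    (Z | Z): β-rule — branch into Z  //  Z.
      branch 2.1 (add Z):
        ○ open, literals {X=false, Y=false, Z=true}.
      branch 2.2 (add Z):
        ○ open, literals {X=false, Y=false, Z=true}.
0 branches closed, 4 open.
Each open branch fixes some atoms; the unmentioned ones are free. Counting distinct full assignments: branch {W=false, X=true} (Y, Z) contributes 4 new; branch {W=true, X=false} (Y, Z) contributes 4 new; branch {X=false, Y=false, Z=true} (W) contributes 1 new; branch {X=false, Y=false, Z=true} (W) contributes 0 new. Total: 9.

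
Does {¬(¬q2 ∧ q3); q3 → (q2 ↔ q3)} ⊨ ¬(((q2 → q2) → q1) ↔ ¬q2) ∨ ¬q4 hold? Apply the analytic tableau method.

No

Initial set: {¬(¬q2 ∧ q3); (q3 → (q2 ↔ q3)); ¬(¬(((q2 → q2) → q1) ↔ ¬q2) ∨ ¬q4)}.
¬(¬(((q2 → q2) → q1) ↔ ¬q2) ∨ ¬q4): α-rule — add ¬¬(((q2 → q2) → q1) ↔ ¬q2), ¬¬q4.
¬(¬q2 ∧ q3): β-rule — branch into ¬¬q2  //  ¬q3.
  branch 1 (add ¬¬q2):
    (q3 → (q2 ↔ q3)): β-rule — branch into ¬q3  //  (q2 ↔ q3).
      branch 1.1 (add ¬q3):
        ¬¬(((q2 → q2) → q1) ↔ ¬q2): β-rule — branch into ((q2 → q2) → q1), ¬q2  //  ¬((q2 → q2) → q1), ¬¬q2.
          branch 1.1.1 (add ((q2 → q2) → q1), ¬q2):
            × closes — contains both q2 and ¬q2.
          branch 1.1.2 (add ¬((q2 → q2) → q1), ¬¬q2):
            ¬((q2 → q2) → q1): α-rule — add (q2 → q2), ¬q1.
            (q2 → q2): β-rule — branch into ¬q2  //  q2.
              branch 1.1.2.1 (add ¬q2):
                × closes — contains both q2 and ¬q2.
              branch 1.1.2.2 (add q2):
                ○ open, literals {q1=false, q2=true, q3=false, q4=true}.
      branch 1.2 (add (q2 ↔ q3)):
        ¬¬(((q2 → q2) → q1) ↔ ¬q2): β-rule — branch into ((q2 → q2) → q1), ¬q2  //  ¬((q2 → q2) → q1), ¬¬q2.
          branch 1.2.1 (add ((q2 → q2) → q1), ¬q2):
            × closes — contains both q2 and ¬q2.
          branch 1.2.2 (add ¬((q2 → q2) → q1), ¬¬q2):
            ¬((q2 → q2) → q1): α-rule — add (q2 → q2), ¬q1.
            (q2 ↔ q3): β-rule — branch into q2, q3  //  ¬q2, ¬q3.
              branch 1.2.2.1 (add q2, q3):
                (q2 → q2): β-rule — branch into ¬q2  //  q2.
                  branch 1.2.2.1.1 (add ¬q2):
                    × closes — contains both q2 and ¬q2.
                  branch 1.2.2.1.2 (add q2):
                    ○ open, literals {q1=false, q2=true, q3=true, q4=true}.
              branch 1.2.2.2 (add ¬q2, ¬q3):
                × closes — contains both q2 and ¬q2.
  branch 2 (add ¬q3):
    (q3 → (q2 ↔ q3)): β-rule — branch into ¬q3  //  (q2 ↔ q3).
      branch 2.1 (add ¬q3):
        ¬¬(((q2 → q2) → q1) ↔ ¬q2): β-rule — branch into ((q2 → q2) → q1), ¬q2  //  ¬((q2 → q2) → q1), ¬¬q2.
          branch 2.1.1 (add ((q2 → q2) → q1), ¬q2):
            ((q2 → q2) → q1): β-rule — branch into ¬(q2 → q2)  //  q1.
              branch 2.1.1.1 (add ¬(q2 → q2)):
                ¬(q2 → q2): α-rule — add q2, ¬q2.
                × closes — contains both q2 and ¬q2.
              branch 2.1.1.2 (add q1):
                ○ open, literals {q1=true, q2=false, q3=false, q4=true}.
          branch 2.1.2 (add ¬((q2 → q2) → q1), ¬¬q2):
            ¬((q2 → q2) → q1): α-rule — add (q2 → q2), ¬q1.
            (q2 → q2): β-rule — branch into ¬q2  //  q2.
              branch 2.1.2.1 (add ¬q2):
                × closes — contains both q2 and ¬q2.
              branch 2.1.2.2 (add q2):
                ○ open, literals {q1=false, q2=true, q3=false, q4=true}.
      branch 2.2 (add (q2 ↔ q3)):
        ¬¬(((q2 → q2) → q1) ↔ ¬q2): β-rule — branch into ((q2 → q2) → q1), ¬q2  //  ¬((q2 → q2) → q1), ¬¬q2.
          branch 2.2.1 (add ((q2 → q2) → q1), ¬q2):
            (q2 ↔ q3): β-rule — branch into q2, q3  //  ¬q2, ¬q3.
              branch 2.2.1.1 (add q2, q3):
                × closes — contains both q2 and ¬q2.
              branch 2.2.1.2 (add ¬q2, ¬q3):
                ((q2 → q2) → q1): β-rule — branch into ¬(q2 → q2)  //  q1.
                  branch 2.2.1.2.1 (add ¬(q2 → q2)):
                    ¬(q2 → q2): α-rule — add q2, ¬q2.
                    × closes — contains both q2 and ¬q2.
                  branch 2.2.1.2.2 (add q1):
                    ○ open, literals {q1=true, q2=false, q3=false, q4=true}.
          branch 2.2.2 (add ¬((q2 → q2) → q1), ¬¬q2):
            ¬((q2 → q2) → q1): α-rule — add (q2 → q2), ¬q1.
            (q2 ↔ q3): β-rule — branch into q2, q3  //  ¬q2, ¬q3.
              branch 2.2.2.1 (add q2, q3):
                × closes — contains both q3 and ¬q3.
              branch 2.2.2.2 (add ¬q2, ¬q3):
                × closes — contains both q2 and ¬q2.
11 branches closed, 5 open.
An open branch gives a countermodel: q1=false, q2=true, q3=false, q4=true (unmentioned atoms arbitrary); the premises hold there but the conclusion fails.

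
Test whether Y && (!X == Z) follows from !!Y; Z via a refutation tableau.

No

Initial set: {!!Y; Z; !(Y && (!X == Z))}.
!!Y: drop double negation, giving Y.
!(Y && (!X == Z)): β-rule — branch into !Y  //  !(!X == Z).
  branch 1 (add !Y):
    × closes — contains both Y and !Y.
  branch 2 (add !(!X == Z)):
    !(!X == Z): β-rule — branch into !X, !Z  //  !!X, Z.
      branch 2.1 (add !X, !Z):
        × closes — contains both Z and !Z.
      branch 2.2 (add !!X, Z):
        ○ open, literals {X=1, Y=1, Z=1}.
2 branches closed, 1 open.
An open branch gives a countermodel: X=1, Y=1, Z=1 (unmentioned atoms arbitrary); the premises hold there but the conclusion fails.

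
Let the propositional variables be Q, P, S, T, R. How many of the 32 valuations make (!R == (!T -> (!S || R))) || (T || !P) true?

26

Initial set: {((!R == (!T -> (!S || R))) || (T || !P))}.
((!R == (!T -> (!S || R))) || (T || !P)): β-rule — branch into (!R == (!T -> (!S || R)))  //  (T || !P).
  branch 1 (add (!R == (!T -> (!S || R)))):
    (!R == (!T -> (!S || R))): β-rule — branch into !R, (!T -> (!S || R))  //  !!R, !(!T -> (!S || R)).
      branch 1.1 (add !R, (!T -> (!S || R))):
        (!T -> (!S || R)): β-rule — branch into !!T  //  (!S || R).
          branch 1.1.1 (add !!T):
            ○ open, literals {R=F, T=T}.
          branch 1.1.2 (add (!S || R)):
            (!S || R): β-rule — branch into !S  //  R.
              branch 1.1.2.1 (add !S):
                ○ open, literals {R=F, S=F}.
              branch 1.1.2.2 (add R):
                × closes — contains both R and !R.
      branch 1.2 (add !!R, !(!T -> (!S || R))):
        !(!T -> (!S || R)): α-rule — add !T, !(!S || R).
        !(!S || R): α-rule — add !!S, !R.
        × closes — contains both R and !R.
  branch 2 (add (T || !P)):
    (T || !P): β-rule — branch into T  //  !P.
      branch 2.1 (add T):
        ○ open, literals {T=T}.
      branch 2.2 (add !P):
        ○ open, literals {P=F}.
2 branches closed, 4 open.
Each open branch fixes some atoms; the unmentioned ones are free. Counting distinct full assignments: branch {R=F, T=T} (Q, P, S) contributes 8 new; branch {R=F, S=F} (Q, P, T) contributes 4 new; branch {T=T} (Q, P, S, R) contributes 8 new; branch {P=F} (Q, S, T, R) contributes 6 new. Total: 26.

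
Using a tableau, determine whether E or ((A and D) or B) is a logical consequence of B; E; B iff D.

Initial set: {B; E; (B iff D); not (E or ((A and D) or B))}.
not (E or ((A and D) or B)): α-rule — add not E, not ((A and D) or B).
× closes — contains both E and not E.
All 1 branch closes.
Every branch closed, so the premises entail the conclusion.

Yes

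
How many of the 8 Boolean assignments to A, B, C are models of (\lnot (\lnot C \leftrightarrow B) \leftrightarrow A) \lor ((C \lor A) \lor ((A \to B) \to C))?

Initial set: {((\lnot (\lnot C \leftrightarrow B) \leftrightarrow A) \lor ((C \lor A) \lor ((A \to B) \to C)))}.
((\lnot (\lnot C \leftrightarrow B) \leftrightarrow A) \lor ((C \lor A) \lor ((A \to B) \to C))): β-rule — branch into (\lnot (\lnot C \leftrightarrow B) \leftrightarrow A)  //  ((C \lor A) \lor ((A \to B) \to C)).
  branch 1 (add (\lnot (\lnot C \leftrightarrow B) \leftrightarrow A)):
    (\lnot (\lnot C \leftrightarrow B) \leftrightarrow A): β-rule — branch into \lnot (\lnot C \leftrightarrow B), A  //  \lnot \lnot (\lnot C \leftrightarrow B), \lnot A.
      branch 1.1 (add \lnot (\lnot C \leftrightarrow B), A):
        \lnot (\lnot C \leftrightarrow B): β-rule — branch into \lnot C, \lnot B  //  \lnot \lnot C, B.
          branch 1.1.1 (add \lnot C, \lnot B):
            ○ open, literals {A=T, B=F, C=F}.
          branch 1.1.2 (add \lnot \lnot C, B):
            ○ open, literals {A=T, B=T, C=T}.
      branch 1.2 (add \lnot \lnot (\lnot C \leftrightarrow B), \lnot A):
        \lnot \lnot (\lnot C \leftrightarrow B): β-rule — branch into \lnot C, B  //  \lnot \lnot C, \lnot B.
          branch 1.2.1 (add \lnot C, B):
            ○ open, literals {A=F, B=T, C=F}.
          branch 1.2.2 (add \lnot \lnot C, \lnot B):
            ○ open, literals {A=F, B=F, C=T}.
  branch 2 (add ((C \lor A) \lor ((A \to B) \to C))):
    ((C \lor A) \lor ((A \to B) \to C)): β-rule — branch into (C \lor A)  //  ((A \to B) \to C).
      branch 2.1 (add (C \lor A)):
        (C \lor A): β-rule — branch into C  //  A.
          branch 2.1.1 (add C):
            ○ open, literals {C=T}.
          branch 2.1.2 (add A):
            ○ open, literals {A=T}.
      branch 2.2 (add ((A \to B) \to C)):
        ((A \to B) \to C): β-rule — branch into \lnot (A \to B)  //  C.
          branch 2.2.1 (add \lnot (A \to B)):
            \lnot (A \to B): α-rule — add A, \lnot B.
            ○ open, literals {A=T, B=F}.
          branch 2.2.2 (add C):
            ○ open, literals {C=T}.
0 branches closed, 8 open.
Each open branch fixes some atoms; the unmentioned ones are free. Counting distinct full assignments: branch {A=T, B=F, C=F} (none free) contributes 1 new; branch {A=T, B=T, C=T} (none free) contributes 1 new; branch {A=F, B=T, C=F} (none free) contributes 1 new; branch {A=F, B=F, C=T} (none free) contributes 1 new; branch {C=T} (A, B) contributes 2 new; branch {A=T} (B, C) contributes 1 new; branch {A=T, B=F} (C) contributes 0 new; branch {C=T} (A, B) contributes 0 new. Total: 7.

7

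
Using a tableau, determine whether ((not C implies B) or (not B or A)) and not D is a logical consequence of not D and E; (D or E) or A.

Yes

Initial set: {T (not D and E); T ((D or E) or A); F (((not C implies B) or (not B or A)) and not D)}.
T (not D and E): α-rule — add T not D, T E.
T ((D or E) or A): β-rule — branch into T (D or E)  //  T A.
  branch 1 (add T (D or E)):
    F (((not C implies B) or (not B or A)) and not D): β-rule — branch into F ((not C implies B) or (not B or A))  //  F not D.
      branch 1.1 (add F ((not C implies B) or (not B or A))):
        F ((not C implies B) or (not B or A)): α-rule — add F (not C implies B), F (not B or A).
        F (not C implies B): α-rule — add T not C, F B.
        F (not B or A): α-rule — add F not B, F A.
        × closes — contains both B and not B.
      branch 1.2 (add F not D):
        × closes — contains both D and not D.
  branch 2 (add T A):
    F (((not C implies B) or (not B or A)) and not D): β-rule — branch into F ((not C implies B) or (not B or A))  //  F not D.
      branch 2.1 (add F ((not C implies B) or (not B or A))):
        F ((not C implies B) or (not B or A)): α-rule — add F (not C implies B), F (not B or A).
        F (not C implies B): α-rule — add T not C, F B.
        F (not B or A): α-rule — add F not B, F A.
        × closes — contains both B and not B.
      branch 2.2 (add F not D):
        × closes — contains both D and not D.
All 4 branches close.
Every branch closed, so the premises entail the conclusion.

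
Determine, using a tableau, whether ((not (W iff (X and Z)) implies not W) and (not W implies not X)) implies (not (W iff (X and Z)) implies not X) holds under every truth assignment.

Assume the negation and expand:
Initial set: {not (((not (W iff (X and Z)) implies not W) and (not W implies not X)) implies (not (W iff (X and Z)) implies not X))}.
not (((not (W iff (X and Z)) implies not W) and (not W implies not X)) implies (not (W iff (X and Z)) implies not X)): α-rule — add ((not (W iff (X and Z)) implies not W) and (not W implies not X)), not (not (W iff (X and Z)) implies not X).
((not (W iff (X and Z)) implies not W) and (not W implies not X)): α-rule — add (not (W iff (X and Z)) implies not W), (not W implies not X).
not (not (W iff (X and Z)) implies not X): α-rule — add not (W iff (X and Z)), not not X.
(not (W iff (X and Z)) implies not W): β-rule — branch into not not (W iff (X and Z))  //  not W.
  branch 1 (add not not (W iff (X and Z))):
    (not W implies not X): β-rule — branch into not not W  //  not X.
      branch 1.1 (add not not W):
        not (W iff (X and Z)): β-rule — branch into W, not (X and Z)  //  not W, (X and Z).
          branch 1.1.1 (add W, not (X and Z)):
            not not (W iff (X and Z)): β-rule — branch into W, (X and Z)  //  not W, not (X and Z).
              branch 1.1.1.1 (add W, (X and Z)):
                (X and Z): α-rule — add X, Z.
                not (X and Z): β-rule — branch into not X  //  not Z.
                  branch 1.1.1.1.1 (add not X):
                    × closes — contains both X and not X.
                  branch 1.1.1.1.2 (add not Z):
                    × closes — contains both Z and not Z.
              branch 1.1.1.2 (add not W, not (X and Z)):
                × closes — contains both W and not W.
          branch 1.1.2 (add not W, (X and Z)):
            × closes — contains both W and not W.
      branch 1.2 (add not X):
        × closes — contains both X and not X.
  branch 2 (add not W):
    (not W implies not X): β-rule — branch into not not W  //  not X.
      branch 2.1 (add not not W):
        × closes — contains both W and not W.
      branch 2.2 (add not X):
        × closes — contains both X and not X.
All 7 branches close.
Every branch closed, so the negation is unsatisfiable and the formula is valid.

Valid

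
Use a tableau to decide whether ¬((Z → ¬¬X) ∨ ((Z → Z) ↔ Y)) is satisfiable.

Satisfiable

Initial set: {¬((Z → ¬¬X) ∨ ((Z → Z) ↔ Y))}.
¬((Z → ¬¬X) ∨ ((Z → Z) ↔ Y)): α-rule — add ¬(Z → ¬¬X), ¬((Z → Z) ↔ Y).
¬(Z → ¬¬X): α-rule — add Z, ¬¬¬X.
¬¬¬X: drop double negation, giving ¬X.
¬((Z → Z) ↔ Y): β-rule — branch into (Z → Z), ¬Y  //  ¬(Z → Z), Y.
  branch 1 (add (Z → Z), ¬Y):
    (Z → Z): β-rule — branch into ¬Z  //  Z.
      branch 1.1 (add ¬Z):
        × closes — contains both Z and ¬Z.
      branch 1.2 (add Z):
        ○ open, literals {X=false, Y=false, Z=true}.
  branch 2 (add ¬(Z → Z), Y):
    ¬(Z → Z): α-rule — add Z, ¬Z.
    × closes — contains both Z and ¬Z.
2 branches closed, 1 open.
An open branch gives a satisfying assignment: X=false, Y=false, Z=true.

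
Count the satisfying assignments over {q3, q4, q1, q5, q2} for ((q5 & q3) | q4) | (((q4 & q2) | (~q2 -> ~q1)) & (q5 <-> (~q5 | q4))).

20

Initial set: {T (((q5 & q3) | q4) | (((q4 & q2) | (~q2 -> ~q1)) & (q5 <-> (~q5 | q4))))}.
T (((q5 & q3) | q4) | (((q4 & q2) | (~q2 -> ~q1)) & (q5 <-> (~q5 | q4)))): β-rule — branch into T ((q5 & q3) | q4)  //  T (((q4 & q2) | (~q2 -> ~q1)) & (q5 <-> (~q5 | q4))).
  branch 1 (add T ((q5 & q3) | q4)):
    T ((q5 & q3) | q4): β-rule — branch into T (q5 & q3)  //  T q4.
      branch 1.1 (add T (q5 & q3)):
        T (q5 & q3): α-rule — add T q5, T q3.
        ○ open, literals {q3=T, q5=T}.
      branch 1.2 (add T q4):
        ○ open, literals {q4=T}.
  branch 2 (add T (((q4 & q2) | (~q2 -> ~q1)) & (q5 <-> (~q5 | q4)))):
    T (((q4 & q2) | (~q2 -> ~q1)) & (q5 <-> (~q5 | q4))): α-rule — add T ((q4 & q2) | (~q2 -> ~q1)), T (q5 <-> (~q5 | q4)).
    T ((q4 & q2) | (~q2 -> ~q1)): β-rule — branch into T (q4 & q2)  //  T (~q2 -> ~q1).
      branch 2.1 (add T (q4 & q2)):
        T (q4 & q2): α-rule — add T q4, T q2.
        T (q5 <-> (~q5 | q4)): β-rule — branch into T q5, T (~q5 | q4)  //  F q5, F (~q5 | q4).
          branch 2.1.1 (add T q5, T (~q5 | q4)):
            T (~q5 | q4): β-rule — branch into T ~q5  //  T q4.
              branch 2.1.1.1 (add T ~q5):
                × closes — contains both q5 and ~q5.
              branch 2.1.1.2 (add T q4):
                ○ open, literals {q2=T, q4=T, q5=T}.
          branch 2.1.2 (add F q5, F (~q5 | q4)):
            F (~q5 | q4): α-rule — add F ~q5, F q4.
            × closes — contains both q5 and ~q5.
      branch 2.2 (add T (~q2 -> ~q1)):
        T (q5 <-> (~q5 | q4)): β-rule — branch into T q5, T (~q5 | q4)  //  F q5, F (~q5 | q4).
          branch 2.2.1 (add T q5, T (~q5 | q4)):
            T (~q2 -> ~q1): β-rule — branch into F ~q2  //  T ~q1.
              branch 2.2.1.1 (add F ~q2):
                T (~q5 | q4): β-rule — branch into T ~q5  //  T q4.
                  branch 2.2.1.1.1 (add T ~q5):
                    × closes — contains both q5 and ~q5.
                  branch 2.2.1.1.2 (add T q4):
                    ○ open, literals {q2=T, q4=T, q5=T}.
              branch 2.2.1.2 (add T ~q1):
                T (~q5 | q4): β-rule — branch into T ~q5  //  T q4.
                  branch 2.2.1.2.1 (add T ~q5):
                    × closes — contains both q5 and ~q5.
                  branch 2.2.1.2.2 (add T q4):
                    ○ open, literals {q1=F, q4=T, q5=T}.
          branch 2.2.2 (add F q5, F (~q5 | q4)):
            F (~q5 | q4): α-rule — add F ~q5, F q4.
            × closes — contains both q5 and ~q5.
5 branches closed, 5 open.
Each open branch fixes some atoms; the unmentioned ones are free. Counting distinct full assignments: branch {q3=T, q5=T} (q4, q1, q2) contributes 8 new; branch {q4=T} (q3, q1, q5, q2) contributes 12 new; branch {q2=T, q4=T, q5=T} (q3, q1) contributes 0 new; branch {q2=T, q4=T, q5=T} (q3, q1) contributes 0 new; branch {q1=F, q4=T, q5=T} (q3, q2) contributes 0 new. Total: 20.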